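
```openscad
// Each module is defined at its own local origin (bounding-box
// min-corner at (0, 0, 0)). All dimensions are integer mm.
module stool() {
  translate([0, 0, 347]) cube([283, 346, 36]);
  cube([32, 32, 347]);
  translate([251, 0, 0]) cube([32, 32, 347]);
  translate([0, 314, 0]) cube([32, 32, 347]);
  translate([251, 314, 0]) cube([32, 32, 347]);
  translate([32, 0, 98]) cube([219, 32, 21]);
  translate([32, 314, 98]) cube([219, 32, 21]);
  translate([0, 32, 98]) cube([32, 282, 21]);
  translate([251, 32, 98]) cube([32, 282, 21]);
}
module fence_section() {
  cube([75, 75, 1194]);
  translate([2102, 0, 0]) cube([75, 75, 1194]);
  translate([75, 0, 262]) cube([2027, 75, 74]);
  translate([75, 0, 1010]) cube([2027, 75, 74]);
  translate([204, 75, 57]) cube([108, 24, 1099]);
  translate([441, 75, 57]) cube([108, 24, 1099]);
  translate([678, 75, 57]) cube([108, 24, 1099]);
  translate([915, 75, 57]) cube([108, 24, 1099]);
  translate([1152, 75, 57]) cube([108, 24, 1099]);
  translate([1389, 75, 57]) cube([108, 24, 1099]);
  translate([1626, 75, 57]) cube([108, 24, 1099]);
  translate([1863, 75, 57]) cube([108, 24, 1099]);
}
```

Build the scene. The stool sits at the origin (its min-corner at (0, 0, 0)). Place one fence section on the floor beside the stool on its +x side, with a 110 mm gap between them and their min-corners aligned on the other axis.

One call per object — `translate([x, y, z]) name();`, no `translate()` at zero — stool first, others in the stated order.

stool();
translate([393, 0, 0]) fence_section();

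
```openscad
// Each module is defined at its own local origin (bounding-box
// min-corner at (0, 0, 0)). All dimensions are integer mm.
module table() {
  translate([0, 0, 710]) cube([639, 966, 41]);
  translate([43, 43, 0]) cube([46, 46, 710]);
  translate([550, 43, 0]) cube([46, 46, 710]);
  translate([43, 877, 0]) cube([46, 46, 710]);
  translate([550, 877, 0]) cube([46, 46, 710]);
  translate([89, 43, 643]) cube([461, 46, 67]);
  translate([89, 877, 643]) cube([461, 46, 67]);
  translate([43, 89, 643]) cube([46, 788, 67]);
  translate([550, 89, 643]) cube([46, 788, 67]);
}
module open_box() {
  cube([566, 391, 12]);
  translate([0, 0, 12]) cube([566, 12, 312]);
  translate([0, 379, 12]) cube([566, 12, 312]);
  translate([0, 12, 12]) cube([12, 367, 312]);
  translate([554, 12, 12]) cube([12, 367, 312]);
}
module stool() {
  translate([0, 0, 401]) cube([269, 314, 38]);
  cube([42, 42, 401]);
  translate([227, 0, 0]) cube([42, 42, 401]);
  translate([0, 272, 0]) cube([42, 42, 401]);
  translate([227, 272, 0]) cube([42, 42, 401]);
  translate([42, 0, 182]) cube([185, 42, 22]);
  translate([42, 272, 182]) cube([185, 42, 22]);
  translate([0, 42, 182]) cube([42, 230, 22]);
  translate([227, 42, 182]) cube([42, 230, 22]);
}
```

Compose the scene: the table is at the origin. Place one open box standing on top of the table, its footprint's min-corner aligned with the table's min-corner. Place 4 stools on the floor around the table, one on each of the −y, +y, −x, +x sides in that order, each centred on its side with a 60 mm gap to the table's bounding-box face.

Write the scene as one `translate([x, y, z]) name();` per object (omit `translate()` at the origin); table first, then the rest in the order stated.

table();
translate([0, 0, 751]) open_box();
translate([185, -374, 0]) stool();
translate([185, 1026, 0]) stool();
translate([-329, 326, 0]) stool();
translate([699, 326, 0]) stool();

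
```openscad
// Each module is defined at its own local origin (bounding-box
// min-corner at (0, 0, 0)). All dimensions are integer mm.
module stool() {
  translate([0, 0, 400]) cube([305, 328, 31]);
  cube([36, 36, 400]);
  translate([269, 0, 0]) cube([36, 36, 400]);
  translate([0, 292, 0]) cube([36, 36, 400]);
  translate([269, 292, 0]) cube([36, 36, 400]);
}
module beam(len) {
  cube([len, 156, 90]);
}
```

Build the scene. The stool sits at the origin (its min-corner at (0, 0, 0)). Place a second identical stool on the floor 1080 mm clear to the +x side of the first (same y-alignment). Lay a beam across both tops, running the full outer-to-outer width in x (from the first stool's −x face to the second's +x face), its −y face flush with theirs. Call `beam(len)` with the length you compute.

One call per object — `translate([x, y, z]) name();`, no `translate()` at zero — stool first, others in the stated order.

stool();
translate([1385, 0, 0]) stool();
translate([0, 0, 431]) beam(1690);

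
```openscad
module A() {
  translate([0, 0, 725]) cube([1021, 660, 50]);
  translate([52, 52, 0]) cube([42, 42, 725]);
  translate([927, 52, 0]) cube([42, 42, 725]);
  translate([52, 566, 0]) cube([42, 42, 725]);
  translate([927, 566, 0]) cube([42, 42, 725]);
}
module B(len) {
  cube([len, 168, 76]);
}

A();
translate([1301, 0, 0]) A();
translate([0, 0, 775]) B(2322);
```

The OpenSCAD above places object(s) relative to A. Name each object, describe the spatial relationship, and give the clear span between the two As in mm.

Second table starts at x = 1301; first ends at x = 1021; clear span = 1301 − 1021 = 280 mm.

A is a table. B is a beam. A beam spans the tops of two tables. The clear span between the two tables is 280 mm.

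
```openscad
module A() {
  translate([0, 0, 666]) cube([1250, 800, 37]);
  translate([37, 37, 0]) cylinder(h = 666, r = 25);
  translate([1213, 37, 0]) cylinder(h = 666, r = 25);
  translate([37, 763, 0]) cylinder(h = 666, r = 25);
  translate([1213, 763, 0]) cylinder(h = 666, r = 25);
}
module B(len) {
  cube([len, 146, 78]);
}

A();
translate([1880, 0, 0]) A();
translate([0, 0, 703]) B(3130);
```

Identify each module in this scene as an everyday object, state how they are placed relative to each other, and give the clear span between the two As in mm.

A is a table. B is a beam. A beam spans the tops of two tables. The clear span between the two tables is 630 mm.

Second table starts at x = 1880; first ends at x = 1250; clear span = 1880 − 1250 = 630 mm.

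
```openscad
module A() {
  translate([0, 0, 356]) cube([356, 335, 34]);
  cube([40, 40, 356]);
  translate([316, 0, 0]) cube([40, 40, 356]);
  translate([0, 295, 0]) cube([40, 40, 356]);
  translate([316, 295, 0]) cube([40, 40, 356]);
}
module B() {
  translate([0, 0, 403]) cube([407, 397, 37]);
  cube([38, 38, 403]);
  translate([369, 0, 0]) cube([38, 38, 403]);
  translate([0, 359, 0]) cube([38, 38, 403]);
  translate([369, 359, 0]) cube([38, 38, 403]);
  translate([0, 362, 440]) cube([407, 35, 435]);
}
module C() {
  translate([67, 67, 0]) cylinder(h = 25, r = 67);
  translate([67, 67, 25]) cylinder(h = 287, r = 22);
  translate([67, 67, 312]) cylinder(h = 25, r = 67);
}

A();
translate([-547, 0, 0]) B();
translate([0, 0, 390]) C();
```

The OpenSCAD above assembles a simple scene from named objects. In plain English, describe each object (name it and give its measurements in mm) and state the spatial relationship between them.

A is a four-legged stool. The seat is a 356×335×34 mm slab whose top surface is at z = 390 mm; four square legs, each 40×40 mm in cross-section, run from the floor (z = 0) to the underside of the seat, each flush with a corner of the seat.

B is a chair: 407×397 mm seat, 37 mm thick, top at z = 440 mm, on four 38 mm square corner legs flush with the seat edges. A 35 mm thick backrest slab spans the full seat width, extending 435 mm above the seat top, its back face flush with the seat's +y edge.

C is a spool: two coaxial disc flanges of radius 67 mm and thickness 25 mm, joined by a core cylinder of radius 22 mm and height 287 mm. The lower flange rests on z = 0 and the three cylinders share a vertical axis.

The chair is on the floor beside the stool on its −x side. The spool is on top of the stool.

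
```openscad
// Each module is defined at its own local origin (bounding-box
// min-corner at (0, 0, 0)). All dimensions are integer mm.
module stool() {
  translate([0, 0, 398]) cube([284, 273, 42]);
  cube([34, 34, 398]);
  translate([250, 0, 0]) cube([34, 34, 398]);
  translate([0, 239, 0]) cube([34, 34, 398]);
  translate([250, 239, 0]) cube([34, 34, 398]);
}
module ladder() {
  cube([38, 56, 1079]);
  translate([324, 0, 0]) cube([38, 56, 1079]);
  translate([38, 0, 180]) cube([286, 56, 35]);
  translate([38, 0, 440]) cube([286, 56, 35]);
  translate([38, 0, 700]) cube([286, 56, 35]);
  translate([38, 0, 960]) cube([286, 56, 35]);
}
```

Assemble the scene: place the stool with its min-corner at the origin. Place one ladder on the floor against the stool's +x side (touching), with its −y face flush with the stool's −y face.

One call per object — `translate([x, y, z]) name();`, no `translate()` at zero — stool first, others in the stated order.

stool();
translate([284, 0, 0]) ladder();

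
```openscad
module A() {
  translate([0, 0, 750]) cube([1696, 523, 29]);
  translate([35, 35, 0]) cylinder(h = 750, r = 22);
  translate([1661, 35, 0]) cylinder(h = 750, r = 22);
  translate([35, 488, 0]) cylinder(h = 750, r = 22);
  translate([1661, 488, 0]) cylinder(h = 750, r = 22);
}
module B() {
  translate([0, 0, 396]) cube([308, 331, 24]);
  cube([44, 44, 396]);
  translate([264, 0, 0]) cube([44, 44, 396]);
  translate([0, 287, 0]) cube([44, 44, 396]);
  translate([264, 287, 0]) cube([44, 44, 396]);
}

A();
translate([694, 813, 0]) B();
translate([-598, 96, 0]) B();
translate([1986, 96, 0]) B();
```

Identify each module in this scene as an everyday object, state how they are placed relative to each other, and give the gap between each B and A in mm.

Each stool's nearest face is 290 mm from the table's bounding box.

A is a table. B is a stool. Three stools sit around the table at the +y, −x, +x sides. The gap between each stool and the table is 290 mm.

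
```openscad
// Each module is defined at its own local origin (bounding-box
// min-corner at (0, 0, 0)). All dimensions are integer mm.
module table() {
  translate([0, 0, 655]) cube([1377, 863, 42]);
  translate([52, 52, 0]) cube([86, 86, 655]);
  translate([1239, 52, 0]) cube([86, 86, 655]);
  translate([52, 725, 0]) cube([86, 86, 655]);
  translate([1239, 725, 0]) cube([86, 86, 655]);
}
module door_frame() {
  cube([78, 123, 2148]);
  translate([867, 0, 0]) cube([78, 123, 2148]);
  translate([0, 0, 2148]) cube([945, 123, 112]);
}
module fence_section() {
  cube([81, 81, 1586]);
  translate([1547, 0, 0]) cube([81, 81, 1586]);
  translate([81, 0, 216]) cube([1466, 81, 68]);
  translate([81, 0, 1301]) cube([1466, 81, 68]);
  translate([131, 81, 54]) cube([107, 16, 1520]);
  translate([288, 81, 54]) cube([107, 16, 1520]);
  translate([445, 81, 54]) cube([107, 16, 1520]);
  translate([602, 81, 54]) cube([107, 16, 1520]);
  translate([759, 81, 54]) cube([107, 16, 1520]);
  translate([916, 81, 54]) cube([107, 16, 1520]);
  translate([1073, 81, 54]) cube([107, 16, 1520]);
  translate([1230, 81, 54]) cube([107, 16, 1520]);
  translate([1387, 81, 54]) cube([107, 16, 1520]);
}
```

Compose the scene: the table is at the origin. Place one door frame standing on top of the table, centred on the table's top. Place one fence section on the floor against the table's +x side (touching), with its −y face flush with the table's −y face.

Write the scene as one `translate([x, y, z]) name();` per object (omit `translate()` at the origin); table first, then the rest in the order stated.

table();
translate([216, 370, 697]) door_frame();
translate([1377, 0, 0]) fence_section();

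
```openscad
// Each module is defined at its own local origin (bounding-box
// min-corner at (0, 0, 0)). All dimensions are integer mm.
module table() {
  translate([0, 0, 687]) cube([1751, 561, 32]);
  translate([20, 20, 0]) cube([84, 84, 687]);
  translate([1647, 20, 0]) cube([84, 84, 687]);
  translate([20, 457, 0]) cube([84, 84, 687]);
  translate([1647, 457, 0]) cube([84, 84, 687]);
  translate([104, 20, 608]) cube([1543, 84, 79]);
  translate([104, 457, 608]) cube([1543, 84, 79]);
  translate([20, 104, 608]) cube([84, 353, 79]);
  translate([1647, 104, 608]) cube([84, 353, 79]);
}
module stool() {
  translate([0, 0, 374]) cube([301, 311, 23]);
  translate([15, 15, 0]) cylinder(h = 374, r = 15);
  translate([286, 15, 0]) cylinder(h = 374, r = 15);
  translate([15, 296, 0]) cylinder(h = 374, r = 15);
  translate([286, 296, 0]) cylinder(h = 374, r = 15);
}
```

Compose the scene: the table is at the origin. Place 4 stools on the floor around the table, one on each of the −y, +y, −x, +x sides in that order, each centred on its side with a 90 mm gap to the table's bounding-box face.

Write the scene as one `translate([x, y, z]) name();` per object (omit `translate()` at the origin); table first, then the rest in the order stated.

table();
translate([725, -401, 0]) stool();
translate([725, 651, 0]) stool();
translate([-391, 125, 0]) stool();
translate([1841, 125, 0]) stool();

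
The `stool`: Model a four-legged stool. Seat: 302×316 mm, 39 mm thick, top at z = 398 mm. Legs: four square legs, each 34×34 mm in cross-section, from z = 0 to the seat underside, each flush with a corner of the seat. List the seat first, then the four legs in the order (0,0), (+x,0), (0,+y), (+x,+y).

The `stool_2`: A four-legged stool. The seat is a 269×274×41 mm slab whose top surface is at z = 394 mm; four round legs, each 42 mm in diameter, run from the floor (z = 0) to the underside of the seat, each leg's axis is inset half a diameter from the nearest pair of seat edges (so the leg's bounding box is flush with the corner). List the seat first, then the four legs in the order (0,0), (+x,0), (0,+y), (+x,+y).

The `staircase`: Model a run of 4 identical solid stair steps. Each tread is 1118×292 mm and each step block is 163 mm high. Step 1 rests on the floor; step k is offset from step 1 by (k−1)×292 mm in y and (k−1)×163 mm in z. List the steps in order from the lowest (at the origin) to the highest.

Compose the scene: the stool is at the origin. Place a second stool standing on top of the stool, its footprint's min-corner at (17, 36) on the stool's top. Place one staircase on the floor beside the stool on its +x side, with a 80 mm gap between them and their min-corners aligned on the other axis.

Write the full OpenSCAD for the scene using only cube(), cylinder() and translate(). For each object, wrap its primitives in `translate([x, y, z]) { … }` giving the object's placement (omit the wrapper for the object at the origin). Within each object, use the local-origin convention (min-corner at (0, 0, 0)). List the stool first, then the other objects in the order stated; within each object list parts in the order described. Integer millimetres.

translate([0, 0, 359]) cube([302, 316, 39]);
cube([34, 34, 359]);
translate([268, 0, 0]) cube([34, 34, 359]);
translate([0, 282, 0]) cube([34, 34, 359]);
translate([268, 282, 0]) cube([34, 34, 359]);
translate([17, 36, 398]) {
  translate([0, 0, 353]) cube([269, 274, 41]);
  translate([21, 21, 0]) cylinder(h = 353, r = 21);
  translate([248, 21, 0]) cylinder(h = 353, r = 21);
  translate([21, 253, 0]) cylinder(h = 353, r = 21);
  translate([248, 253, 0]) cylinder(h = 353, r = 21);
}
translate([382, 0, 0]) {
  cube([1118, 292, 163]);
  translate([0, 292, 163]) cube([1118, 292, 163]);
  translate([0, 584, 326]) cube([1118, 292, 163]);
  translate([0, 876, 489]) cube([1118, 292, 163]);
}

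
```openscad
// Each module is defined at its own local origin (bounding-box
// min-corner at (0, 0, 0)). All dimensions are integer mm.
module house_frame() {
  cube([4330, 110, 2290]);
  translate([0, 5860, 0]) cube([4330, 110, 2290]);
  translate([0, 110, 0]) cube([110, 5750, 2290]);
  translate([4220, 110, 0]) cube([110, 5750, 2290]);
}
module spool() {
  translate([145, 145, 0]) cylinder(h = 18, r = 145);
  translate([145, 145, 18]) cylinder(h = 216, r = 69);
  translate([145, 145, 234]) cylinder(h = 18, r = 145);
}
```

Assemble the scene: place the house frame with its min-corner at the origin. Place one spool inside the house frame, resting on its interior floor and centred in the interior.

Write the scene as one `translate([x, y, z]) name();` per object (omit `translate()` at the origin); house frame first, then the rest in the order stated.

house_frame();
translate([2020, 2840, 0]) spool();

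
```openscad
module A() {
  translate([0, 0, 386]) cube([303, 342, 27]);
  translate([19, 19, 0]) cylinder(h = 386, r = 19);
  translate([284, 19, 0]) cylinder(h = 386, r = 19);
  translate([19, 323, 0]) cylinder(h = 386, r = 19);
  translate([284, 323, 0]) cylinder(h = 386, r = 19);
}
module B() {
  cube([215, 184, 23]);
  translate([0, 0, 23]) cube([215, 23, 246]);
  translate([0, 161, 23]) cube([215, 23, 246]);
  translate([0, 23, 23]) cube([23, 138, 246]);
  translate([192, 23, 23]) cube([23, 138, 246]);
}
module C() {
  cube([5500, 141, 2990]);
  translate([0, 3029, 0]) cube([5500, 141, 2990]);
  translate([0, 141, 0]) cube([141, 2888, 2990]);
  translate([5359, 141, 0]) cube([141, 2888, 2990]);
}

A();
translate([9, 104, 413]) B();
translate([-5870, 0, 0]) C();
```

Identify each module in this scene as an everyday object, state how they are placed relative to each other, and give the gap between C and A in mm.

A is a stool. B is an open box. C is a house frame. The open box is on top of the stool. The house frame is on the floor beside the stool on its −x side. The gap between the house frame and the stool is 370 mm.

The house frame's nearest face is 370 mm from the stool's −x face.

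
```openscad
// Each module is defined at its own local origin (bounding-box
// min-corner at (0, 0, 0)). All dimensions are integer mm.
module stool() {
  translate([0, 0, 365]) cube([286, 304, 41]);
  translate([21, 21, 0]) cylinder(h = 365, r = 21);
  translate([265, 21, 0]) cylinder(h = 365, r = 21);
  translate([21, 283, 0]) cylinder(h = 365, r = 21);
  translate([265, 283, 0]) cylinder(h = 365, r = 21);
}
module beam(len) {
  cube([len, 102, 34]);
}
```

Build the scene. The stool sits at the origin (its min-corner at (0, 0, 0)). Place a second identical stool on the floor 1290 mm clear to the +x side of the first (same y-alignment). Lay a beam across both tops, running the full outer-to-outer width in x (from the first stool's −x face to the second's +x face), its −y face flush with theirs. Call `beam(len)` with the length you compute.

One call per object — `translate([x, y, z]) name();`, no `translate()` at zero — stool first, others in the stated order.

stool();
translate([1576, 0, 0]) stool();
translate([0, 0, 406]) beam(1862);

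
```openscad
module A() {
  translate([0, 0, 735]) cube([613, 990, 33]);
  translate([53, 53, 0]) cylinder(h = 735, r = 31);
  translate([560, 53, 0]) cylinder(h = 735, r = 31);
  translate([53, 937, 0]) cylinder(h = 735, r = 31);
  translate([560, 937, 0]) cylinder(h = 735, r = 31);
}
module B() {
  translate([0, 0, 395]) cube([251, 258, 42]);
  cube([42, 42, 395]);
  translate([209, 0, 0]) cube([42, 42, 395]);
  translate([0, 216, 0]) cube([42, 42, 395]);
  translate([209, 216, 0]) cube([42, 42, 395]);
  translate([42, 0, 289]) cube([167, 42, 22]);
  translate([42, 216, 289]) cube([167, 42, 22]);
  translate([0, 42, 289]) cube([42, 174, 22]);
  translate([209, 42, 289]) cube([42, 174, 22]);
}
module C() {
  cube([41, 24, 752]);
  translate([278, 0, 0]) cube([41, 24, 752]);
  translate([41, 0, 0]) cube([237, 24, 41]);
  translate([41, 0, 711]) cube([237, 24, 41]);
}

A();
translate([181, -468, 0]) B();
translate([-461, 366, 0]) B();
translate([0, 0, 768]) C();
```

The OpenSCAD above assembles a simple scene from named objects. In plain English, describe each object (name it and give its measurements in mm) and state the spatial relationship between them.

A is a rectangular dining table. The top is 613×990×33 mm with its upper surface at z = 768 mm. It stands on four round legs of 62 mm diameter, each leg's bounding box inset 22 mm from the nearest pair of top edges, running from the floor to the underside of the top.

B is a four-legged stool. The seat is a 251×258×42 mm slab whose top surface is at z = 437 mm; four square legs, each 42×42 mm in cross-section, run from the floor (z = 0) to the underside of the seat, each flush with a corner of the seat. Four stretchers, 42 mm wide and 22 mm tall, connect adjacent legs with their undersides at z = 289 mm, each running between the inner faces of the legs it joins and aligned with the legs' outer faces on the other axis.

C is a picture frame with a 237×670 mm rectangular opening (x by z) and a uniform 41 mm border on every side. Frame depth is 24 mm along y. It is built from two vertical stiles running the full outside height and two horizontal rails spanning the gap between the stiles.

Two stools sit around the table at the −y, −x sides. The picture frame is on top of the table.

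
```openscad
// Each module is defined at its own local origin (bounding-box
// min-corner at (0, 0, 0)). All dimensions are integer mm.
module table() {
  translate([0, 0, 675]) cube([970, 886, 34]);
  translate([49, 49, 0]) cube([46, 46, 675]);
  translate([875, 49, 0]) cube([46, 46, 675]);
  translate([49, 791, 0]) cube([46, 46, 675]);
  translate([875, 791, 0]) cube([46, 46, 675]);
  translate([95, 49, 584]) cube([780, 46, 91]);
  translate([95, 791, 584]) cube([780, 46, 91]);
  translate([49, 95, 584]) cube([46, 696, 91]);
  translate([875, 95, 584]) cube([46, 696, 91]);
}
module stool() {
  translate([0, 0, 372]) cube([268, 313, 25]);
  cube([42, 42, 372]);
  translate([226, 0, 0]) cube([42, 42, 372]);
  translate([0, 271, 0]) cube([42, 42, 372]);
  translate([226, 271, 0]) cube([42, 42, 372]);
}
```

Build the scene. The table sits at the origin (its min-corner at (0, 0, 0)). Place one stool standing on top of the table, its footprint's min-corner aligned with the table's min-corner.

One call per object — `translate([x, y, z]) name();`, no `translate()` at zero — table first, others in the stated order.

table();
translate([0, 0, 709]) stool();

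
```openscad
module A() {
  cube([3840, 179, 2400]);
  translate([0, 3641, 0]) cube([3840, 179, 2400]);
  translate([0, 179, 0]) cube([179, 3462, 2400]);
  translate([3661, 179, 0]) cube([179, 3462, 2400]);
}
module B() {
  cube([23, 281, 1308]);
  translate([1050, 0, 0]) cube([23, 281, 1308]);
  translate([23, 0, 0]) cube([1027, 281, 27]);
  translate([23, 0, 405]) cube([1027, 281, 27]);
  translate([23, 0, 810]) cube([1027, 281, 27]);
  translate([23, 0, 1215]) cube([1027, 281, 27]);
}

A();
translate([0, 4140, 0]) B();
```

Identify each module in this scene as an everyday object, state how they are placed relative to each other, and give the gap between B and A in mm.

A is a house frame. B is a bookshelf. The bookshelf is on the floor beside the house frame on its +y side. The gap between the bookshelf and the house frame is 320 mm.

The bookshelf's nearest face is 320 mm from the house frame's +y face.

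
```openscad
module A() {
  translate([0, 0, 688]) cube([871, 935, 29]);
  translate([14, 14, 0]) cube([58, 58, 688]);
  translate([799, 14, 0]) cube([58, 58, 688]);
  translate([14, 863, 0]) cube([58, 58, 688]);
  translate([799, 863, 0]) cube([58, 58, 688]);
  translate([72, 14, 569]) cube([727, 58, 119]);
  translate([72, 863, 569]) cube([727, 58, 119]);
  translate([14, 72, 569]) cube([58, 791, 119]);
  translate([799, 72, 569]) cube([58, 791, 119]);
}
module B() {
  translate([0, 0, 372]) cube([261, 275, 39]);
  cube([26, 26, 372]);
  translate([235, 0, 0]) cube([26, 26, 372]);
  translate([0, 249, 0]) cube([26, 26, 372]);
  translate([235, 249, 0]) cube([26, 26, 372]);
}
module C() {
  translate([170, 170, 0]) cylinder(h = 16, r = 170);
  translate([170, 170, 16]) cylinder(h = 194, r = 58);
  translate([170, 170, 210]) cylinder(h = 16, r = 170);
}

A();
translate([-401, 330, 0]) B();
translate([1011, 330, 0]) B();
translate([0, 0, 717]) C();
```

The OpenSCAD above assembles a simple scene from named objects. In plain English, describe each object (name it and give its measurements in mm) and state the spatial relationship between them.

A is a rectangular dining table. The top is 871×935×29 mm with its upper surface at z = 717 mm. It stands on four 58×58 mm square legs, each inset 14 mm from the nearest pair of top edges, running from the floor to the underside of the top. Four apron rails, 58 mm thick and 119 mm tall, run between adjacent legs with their top edges flush with the underside of the top and their outer faces flush with the legs' outer faces.

B is a four-legged stool. The seat is 261×275 mm, 39 mm thick, top at z = 411 mm. It stands on four square legs, each 26×26 mm in cross-section, from z = 0 to the seat underside, each flush with a corner of the seat.

C is a spool: two coaxial disc flanges of radius 170 mm and thickness 16 mm, joined by a core cylinder of radius 58 mm and height 194 mm. The lower flange rests on z = 0 and the three cylinders share a vertical axis.

Two stools sit around the table at the −x, +x sides. The spool is on top of the table.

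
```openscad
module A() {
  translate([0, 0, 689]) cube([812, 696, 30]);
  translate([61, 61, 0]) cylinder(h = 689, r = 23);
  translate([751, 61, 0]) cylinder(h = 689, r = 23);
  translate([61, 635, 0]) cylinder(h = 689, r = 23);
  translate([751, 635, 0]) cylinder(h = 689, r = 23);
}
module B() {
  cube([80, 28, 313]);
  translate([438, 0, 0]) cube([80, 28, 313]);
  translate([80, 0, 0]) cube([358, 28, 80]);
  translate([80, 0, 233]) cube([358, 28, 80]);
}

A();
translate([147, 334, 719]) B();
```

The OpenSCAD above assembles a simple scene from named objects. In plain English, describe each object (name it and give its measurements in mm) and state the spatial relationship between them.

A is a rectangular dining table. The top is 812×696×30 mm with its upper surface at z = 719 mm. It stands on four round legs of 46 mm diameter, each leg's bounding box inset 38 mm from the nearest pair of top edges, running from the floor to the underside of the top.

B is a rectangular picture frame lying in the x–z plane (depth along y). The opening is 358 mm wide (x) by 153 mm tall (z), surrounded by a border 80 mm wide on all four sides. The frame is 28 mm deep and is made of two full-height vertical stiles with two horizontal rails fitted between them.

The picture frame is on top of the table, centred.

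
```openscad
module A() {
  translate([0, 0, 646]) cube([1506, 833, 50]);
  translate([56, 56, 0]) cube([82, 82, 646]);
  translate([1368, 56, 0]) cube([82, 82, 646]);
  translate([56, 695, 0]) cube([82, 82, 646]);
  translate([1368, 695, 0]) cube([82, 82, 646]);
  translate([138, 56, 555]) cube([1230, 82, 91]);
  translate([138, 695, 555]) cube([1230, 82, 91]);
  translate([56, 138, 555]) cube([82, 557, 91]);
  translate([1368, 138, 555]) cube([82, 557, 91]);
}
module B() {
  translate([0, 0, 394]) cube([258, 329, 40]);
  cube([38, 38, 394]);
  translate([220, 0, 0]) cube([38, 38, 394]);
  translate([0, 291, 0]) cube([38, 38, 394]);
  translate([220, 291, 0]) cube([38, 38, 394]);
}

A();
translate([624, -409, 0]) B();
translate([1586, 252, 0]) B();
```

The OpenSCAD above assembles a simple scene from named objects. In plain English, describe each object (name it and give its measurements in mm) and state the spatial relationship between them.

A is a rectangular dining table. The top is 1506×833×50 mm with its upper surface at z = 696 mm. It stands on four 82×82 mm square legs, each inset 56 mm from the nearest pair of top edges, running from the floor to the underside of the top. Four apron rails, 82 mm thick and 91 mm tall, run between adjacent legs with their top edges flush with the underside of the top and their outer faces flush with the legs' outer faces.

B is a simple wooden stool: a rectangular seat 258 mm (x) by 329 mm (y), 40 mm thick, top face at z = 434 mm, on four square legs, each 38×38 mm in cross-section. The legs rest on z = 0, each flush with a corner of the seat.

Two stools sit around the table at the −y, +x sides.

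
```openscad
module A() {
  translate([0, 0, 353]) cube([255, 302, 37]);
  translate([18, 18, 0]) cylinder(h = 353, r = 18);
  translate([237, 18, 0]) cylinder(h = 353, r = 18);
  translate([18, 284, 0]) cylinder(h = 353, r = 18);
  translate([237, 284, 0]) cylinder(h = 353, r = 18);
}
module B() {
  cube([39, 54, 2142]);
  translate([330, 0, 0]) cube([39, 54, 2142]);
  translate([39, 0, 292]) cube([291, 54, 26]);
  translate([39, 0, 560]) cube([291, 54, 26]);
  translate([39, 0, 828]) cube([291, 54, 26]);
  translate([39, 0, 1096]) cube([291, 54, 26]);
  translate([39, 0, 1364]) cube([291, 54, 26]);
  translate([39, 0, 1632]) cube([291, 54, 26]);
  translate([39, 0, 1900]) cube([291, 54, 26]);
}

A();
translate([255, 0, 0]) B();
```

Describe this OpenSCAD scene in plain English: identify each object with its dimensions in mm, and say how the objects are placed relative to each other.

A is a four-legged stool. The seat is a 255×302×37 mm slab whose top surface is at z = 390 mm; four round legs, each 36 mm in diameter, run from the floor (z = 0) to the underside of the seat, each leg's axis is inset half a diameter from the nearest pair of seat edges (so the leg's bounding box is flush with the corner).

B is a wooden ladder with two side rails of 39×54 mm section and 2142 mm height, set 369 mm apart overall. Between them run 7 rectangular rungs (54 mm deep, 26 mm thick), front faces flush with the rails' −y face. The bottom of the first rung is 292 mm above the floor and each subsequent rung is 268 mm higher than the one below.

The ladder is against the stool's +x side, with their −y faces flush.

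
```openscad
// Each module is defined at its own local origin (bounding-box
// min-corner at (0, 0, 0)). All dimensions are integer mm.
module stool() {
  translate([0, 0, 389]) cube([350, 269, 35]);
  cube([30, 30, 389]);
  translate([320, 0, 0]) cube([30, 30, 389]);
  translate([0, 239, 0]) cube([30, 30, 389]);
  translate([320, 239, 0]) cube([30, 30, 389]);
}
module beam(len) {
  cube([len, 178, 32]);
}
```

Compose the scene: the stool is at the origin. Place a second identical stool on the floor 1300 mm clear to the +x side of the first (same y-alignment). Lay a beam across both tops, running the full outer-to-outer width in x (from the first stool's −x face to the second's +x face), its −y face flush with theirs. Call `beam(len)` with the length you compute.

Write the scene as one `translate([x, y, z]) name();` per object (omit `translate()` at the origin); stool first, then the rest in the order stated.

stool();
translate([1650, 0, 0]) stool();
translate([0, 0, 424]) beam(2000);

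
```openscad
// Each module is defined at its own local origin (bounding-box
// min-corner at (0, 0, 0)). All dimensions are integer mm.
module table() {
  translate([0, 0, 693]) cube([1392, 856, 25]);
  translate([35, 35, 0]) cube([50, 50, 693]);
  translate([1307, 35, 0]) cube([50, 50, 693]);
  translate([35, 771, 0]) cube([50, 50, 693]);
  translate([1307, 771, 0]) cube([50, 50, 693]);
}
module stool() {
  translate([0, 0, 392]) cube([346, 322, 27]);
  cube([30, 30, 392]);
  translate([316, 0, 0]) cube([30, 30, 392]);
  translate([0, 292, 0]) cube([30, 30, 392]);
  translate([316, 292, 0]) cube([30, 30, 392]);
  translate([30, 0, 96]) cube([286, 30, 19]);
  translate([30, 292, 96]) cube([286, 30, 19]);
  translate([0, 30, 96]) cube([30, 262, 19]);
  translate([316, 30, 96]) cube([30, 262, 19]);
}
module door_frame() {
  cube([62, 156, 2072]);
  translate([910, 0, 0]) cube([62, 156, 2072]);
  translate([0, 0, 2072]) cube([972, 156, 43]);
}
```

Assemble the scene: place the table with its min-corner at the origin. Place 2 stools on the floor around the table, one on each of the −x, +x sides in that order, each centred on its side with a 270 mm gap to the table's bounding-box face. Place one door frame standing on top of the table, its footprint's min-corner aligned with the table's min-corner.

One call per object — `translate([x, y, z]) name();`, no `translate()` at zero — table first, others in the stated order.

table();
translate([-616, 267, 0]) stool();
translate([1662, 267, 0]) stool();
translate([0, 0, 718]) door_frame();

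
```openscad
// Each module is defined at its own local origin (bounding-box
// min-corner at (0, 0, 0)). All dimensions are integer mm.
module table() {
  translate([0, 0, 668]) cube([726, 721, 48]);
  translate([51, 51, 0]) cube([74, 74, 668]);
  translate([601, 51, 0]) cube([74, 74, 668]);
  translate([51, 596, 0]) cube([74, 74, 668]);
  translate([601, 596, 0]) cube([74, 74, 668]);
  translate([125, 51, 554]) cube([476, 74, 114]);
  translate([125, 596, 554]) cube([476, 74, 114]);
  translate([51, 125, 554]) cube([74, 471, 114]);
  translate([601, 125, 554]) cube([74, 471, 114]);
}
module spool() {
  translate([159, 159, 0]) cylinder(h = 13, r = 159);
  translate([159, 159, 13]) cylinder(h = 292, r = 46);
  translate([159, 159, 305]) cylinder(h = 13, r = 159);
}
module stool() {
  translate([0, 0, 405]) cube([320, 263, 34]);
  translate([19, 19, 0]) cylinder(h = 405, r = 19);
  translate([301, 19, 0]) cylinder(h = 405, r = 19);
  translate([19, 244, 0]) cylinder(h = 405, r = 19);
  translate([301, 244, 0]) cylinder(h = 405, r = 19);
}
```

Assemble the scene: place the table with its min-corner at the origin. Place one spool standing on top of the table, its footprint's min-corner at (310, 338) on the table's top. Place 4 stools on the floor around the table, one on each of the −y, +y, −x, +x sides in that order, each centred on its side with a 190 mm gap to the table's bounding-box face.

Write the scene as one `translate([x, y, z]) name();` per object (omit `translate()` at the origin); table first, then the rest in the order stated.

table();
translate([310, 338, 716]) spool();
translate([203, -453, 0]) stool();
translate([203, 911, 0]) stool();
translate([-510, 229, 0]) stool();
translate([916, 229, 0]) stool();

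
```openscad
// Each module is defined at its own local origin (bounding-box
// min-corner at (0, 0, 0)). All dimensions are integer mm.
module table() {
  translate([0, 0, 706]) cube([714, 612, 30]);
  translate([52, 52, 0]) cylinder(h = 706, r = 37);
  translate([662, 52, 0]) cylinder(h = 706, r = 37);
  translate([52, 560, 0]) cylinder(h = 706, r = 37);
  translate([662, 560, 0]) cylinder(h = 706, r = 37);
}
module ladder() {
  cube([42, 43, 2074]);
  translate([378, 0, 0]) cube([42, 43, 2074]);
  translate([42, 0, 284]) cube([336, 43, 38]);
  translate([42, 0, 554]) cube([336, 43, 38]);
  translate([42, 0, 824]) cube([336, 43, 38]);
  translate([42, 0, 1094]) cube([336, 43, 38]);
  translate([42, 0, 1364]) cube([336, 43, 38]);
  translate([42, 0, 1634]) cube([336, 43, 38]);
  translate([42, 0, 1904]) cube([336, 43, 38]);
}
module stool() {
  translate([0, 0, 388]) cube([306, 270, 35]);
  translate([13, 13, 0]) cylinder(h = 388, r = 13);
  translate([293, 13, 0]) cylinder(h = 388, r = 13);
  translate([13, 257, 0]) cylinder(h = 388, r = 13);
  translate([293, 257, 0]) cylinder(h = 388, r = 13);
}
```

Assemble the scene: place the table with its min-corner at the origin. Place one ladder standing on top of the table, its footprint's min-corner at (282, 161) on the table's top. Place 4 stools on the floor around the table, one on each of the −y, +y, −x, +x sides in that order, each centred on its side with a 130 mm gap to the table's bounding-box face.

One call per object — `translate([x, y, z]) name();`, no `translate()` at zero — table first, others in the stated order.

table();
translate([282, 161, 736]) ladder();
translate([204, -400, 0]) stool();
translate([204, 742, 0]) stool();
translate([-436, 171, 0]) stool();
translate([844, 171, 0]) stool();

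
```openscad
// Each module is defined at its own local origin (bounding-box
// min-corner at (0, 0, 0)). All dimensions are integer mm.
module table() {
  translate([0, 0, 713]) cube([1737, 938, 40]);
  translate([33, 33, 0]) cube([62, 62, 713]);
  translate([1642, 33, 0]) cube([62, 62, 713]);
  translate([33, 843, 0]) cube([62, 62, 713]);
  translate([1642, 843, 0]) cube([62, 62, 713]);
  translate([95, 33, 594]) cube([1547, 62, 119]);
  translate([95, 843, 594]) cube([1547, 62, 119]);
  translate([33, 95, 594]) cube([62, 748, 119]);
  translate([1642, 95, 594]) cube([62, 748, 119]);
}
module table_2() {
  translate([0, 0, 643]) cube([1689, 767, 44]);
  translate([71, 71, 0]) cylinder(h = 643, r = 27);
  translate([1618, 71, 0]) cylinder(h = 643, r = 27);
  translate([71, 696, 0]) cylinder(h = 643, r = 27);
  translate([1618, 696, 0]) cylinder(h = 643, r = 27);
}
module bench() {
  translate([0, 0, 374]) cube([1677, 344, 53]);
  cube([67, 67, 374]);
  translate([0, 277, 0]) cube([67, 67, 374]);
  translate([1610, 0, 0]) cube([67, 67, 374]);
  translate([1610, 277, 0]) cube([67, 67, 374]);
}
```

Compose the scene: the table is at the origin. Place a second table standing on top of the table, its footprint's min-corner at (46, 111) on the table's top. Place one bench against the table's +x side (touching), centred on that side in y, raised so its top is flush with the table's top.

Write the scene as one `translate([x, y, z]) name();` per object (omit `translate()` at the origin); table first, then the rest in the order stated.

table();
translate([46, 111, 753]) table_2();
translate([1737, 297, 326]) bench();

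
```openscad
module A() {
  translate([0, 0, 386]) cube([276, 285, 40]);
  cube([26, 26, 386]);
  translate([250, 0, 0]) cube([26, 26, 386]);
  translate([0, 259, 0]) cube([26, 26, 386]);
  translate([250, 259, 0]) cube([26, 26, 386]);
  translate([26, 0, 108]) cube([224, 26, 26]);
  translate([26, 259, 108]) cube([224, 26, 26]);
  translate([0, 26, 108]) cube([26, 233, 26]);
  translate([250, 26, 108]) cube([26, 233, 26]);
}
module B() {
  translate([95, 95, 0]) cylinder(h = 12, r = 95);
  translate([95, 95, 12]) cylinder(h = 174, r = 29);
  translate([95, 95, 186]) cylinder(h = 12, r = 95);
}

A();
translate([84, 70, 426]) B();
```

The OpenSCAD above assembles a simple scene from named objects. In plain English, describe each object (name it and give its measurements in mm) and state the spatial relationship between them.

A is a four-legged stool. The seat is 276×285 mm, 40 mm thick, top at z = 426 mm. It stands on four square legs, each 26×26 mm in cross-section, from z = 0 to the seat underside, each flush with a corner of the seat. Four stretchers, 26 mm wide and 26 mm tall, connect adjacent legs with their undersides at z = 108 mm, each running between the inner faces of the legs it joins and aligned with the legs' outer faces on the other axis.

B is a spool: two coaxial disc flanges of radius 95 mm and thickness 12 mm, joined by a core cylinder of radius 29 mm and height 174 mm. The lower flange rests on z = 0 and the three cylinders share a vertical axis.

The spool is on top of the stool.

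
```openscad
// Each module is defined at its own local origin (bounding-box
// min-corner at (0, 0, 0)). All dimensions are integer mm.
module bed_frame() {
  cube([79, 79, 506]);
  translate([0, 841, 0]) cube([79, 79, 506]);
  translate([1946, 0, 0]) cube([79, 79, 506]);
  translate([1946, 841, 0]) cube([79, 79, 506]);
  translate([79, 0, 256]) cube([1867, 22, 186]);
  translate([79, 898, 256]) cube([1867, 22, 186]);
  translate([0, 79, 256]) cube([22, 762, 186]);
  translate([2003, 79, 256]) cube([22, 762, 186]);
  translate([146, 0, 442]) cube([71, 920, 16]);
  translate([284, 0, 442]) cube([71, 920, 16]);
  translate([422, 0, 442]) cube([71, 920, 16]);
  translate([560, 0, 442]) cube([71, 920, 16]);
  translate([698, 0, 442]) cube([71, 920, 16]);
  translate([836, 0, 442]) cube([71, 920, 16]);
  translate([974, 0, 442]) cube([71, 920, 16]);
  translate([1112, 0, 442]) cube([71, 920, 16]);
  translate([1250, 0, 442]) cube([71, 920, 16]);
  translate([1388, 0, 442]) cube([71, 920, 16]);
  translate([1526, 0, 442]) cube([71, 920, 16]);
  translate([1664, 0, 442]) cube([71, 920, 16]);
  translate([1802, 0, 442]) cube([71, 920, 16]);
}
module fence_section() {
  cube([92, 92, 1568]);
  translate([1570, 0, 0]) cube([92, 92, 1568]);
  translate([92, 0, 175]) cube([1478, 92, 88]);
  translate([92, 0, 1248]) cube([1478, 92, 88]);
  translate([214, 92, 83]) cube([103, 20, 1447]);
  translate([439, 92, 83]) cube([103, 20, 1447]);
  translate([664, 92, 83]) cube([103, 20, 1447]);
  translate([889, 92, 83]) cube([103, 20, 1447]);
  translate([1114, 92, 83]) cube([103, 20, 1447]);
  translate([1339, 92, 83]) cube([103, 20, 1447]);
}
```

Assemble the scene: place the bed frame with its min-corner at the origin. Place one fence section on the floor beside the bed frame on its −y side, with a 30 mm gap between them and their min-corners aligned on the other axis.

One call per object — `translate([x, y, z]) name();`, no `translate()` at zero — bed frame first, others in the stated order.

bed_frame();
translate([0, -142, 0]) fence_section();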